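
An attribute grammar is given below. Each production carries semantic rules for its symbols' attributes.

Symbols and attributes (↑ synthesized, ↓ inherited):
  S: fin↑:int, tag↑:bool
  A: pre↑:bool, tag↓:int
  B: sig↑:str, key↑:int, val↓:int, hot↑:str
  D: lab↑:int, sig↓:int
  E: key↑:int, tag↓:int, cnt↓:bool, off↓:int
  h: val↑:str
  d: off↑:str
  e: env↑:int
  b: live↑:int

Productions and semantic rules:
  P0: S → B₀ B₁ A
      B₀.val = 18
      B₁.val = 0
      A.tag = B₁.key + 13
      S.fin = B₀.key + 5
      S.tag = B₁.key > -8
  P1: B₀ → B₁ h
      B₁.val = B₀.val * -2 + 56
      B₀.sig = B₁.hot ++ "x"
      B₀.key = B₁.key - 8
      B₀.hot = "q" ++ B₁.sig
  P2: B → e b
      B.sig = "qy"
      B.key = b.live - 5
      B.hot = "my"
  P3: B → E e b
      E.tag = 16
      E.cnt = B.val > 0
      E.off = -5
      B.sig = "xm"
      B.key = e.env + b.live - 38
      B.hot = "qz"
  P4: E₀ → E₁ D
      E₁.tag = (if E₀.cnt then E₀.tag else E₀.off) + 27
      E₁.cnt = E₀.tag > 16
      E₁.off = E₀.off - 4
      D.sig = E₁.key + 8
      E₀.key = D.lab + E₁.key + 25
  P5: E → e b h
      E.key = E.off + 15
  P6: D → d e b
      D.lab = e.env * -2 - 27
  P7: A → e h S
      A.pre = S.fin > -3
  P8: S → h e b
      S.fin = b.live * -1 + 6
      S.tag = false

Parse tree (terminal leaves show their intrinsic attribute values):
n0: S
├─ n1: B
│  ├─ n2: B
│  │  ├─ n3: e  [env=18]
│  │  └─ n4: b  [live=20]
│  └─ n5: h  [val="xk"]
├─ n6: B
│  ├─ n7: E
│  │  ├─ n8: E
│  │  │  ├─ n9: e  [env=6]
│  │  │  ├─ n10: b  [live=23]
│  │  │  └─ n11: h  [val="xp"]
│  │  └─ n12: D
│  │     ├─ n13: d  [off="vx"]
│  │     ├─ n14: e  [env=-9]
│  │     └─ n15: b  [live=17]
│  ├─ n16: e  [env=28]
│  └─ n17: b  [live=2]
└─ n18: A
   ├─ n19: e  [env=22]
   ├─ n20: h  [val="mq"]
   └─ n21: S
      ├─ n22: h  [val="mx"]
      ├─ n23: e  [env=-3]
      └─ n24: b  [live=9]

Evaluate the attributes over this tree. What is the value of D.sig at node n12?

14

1. n1.val = 18  [18]
2. n2.val = 20  [B₀.val * -2 + 56]
3. n3.env = 18  [terminal]
4. n4.live = 20  [terminal]
5. n2.sig = "qy"  ["qy"]
6. n2.key = 15  [b.live - 5]
7. n2.hot = "my"  ["my"]
8. n5.val = "xk"  [terminal]
9. n1.sig = "myx"  [B₁.hot ++ "x"]
10. n1.key = 7  [B₁.key - 8]
11. n1.hot = "qqy"  ["q" ++ B₁.sig]
12. n6.val = 0  [0]
13. n7.tag = 16  [16]
14. n7.cnt = false  [B.val > 0]
15. n7.off = -5  [-5]
16. n8.tag = 22  [(if E₀.cnt then E₀.tag else E₀.off) + 27]
17. n8.cnt = false  [E₀.tag > 16]
18. n8.off = -9  [E₀.off - 4]
19. n9.env = 6  [terminal]
20. n10.live = 23  [terminal]
21. n11.val = "xp"  [terminal]
22. n8.key = 6  [E.off + 15]
23. n12.sig = 14  [E₁.key + 8]
24. n13.off = "vx"  [terminal]
25. n14.env = -9  [terminal]
26. n15.live = 17  [terminal]
27. n12.lab = -9  [e.env * -2 - 27]
28. n7.key = 22  [D.lab + E₁.key + 25]
29. n16.env = 28  [terminal]
30. n17.live = 2  [terminal]
31. n6.sig = "xm"  ["xm"]
32. n6.key = -8  [e.env + b.live - 38]
33. n6.hot = "qz"  ["qz"]
34. n18.tag = 5  [B₁.key + 13]
35. n19.env = 22  [terminal]
36. n20.val = "mq"  [terminal]
37. n22.val = "mx"  [terminal]
38. n23.env = -3  [terminal]
39. n24.live = 9  [terminal]
40. n21.fin = -3  [b.live * -1 + 6]
41. n21.tag = false  [false]
42. n18.pre = false  [S.fin > -3]
43. n0.fin = 12  [B₀.key + 5]
44. n0.tag = false  [B₁.key > -8]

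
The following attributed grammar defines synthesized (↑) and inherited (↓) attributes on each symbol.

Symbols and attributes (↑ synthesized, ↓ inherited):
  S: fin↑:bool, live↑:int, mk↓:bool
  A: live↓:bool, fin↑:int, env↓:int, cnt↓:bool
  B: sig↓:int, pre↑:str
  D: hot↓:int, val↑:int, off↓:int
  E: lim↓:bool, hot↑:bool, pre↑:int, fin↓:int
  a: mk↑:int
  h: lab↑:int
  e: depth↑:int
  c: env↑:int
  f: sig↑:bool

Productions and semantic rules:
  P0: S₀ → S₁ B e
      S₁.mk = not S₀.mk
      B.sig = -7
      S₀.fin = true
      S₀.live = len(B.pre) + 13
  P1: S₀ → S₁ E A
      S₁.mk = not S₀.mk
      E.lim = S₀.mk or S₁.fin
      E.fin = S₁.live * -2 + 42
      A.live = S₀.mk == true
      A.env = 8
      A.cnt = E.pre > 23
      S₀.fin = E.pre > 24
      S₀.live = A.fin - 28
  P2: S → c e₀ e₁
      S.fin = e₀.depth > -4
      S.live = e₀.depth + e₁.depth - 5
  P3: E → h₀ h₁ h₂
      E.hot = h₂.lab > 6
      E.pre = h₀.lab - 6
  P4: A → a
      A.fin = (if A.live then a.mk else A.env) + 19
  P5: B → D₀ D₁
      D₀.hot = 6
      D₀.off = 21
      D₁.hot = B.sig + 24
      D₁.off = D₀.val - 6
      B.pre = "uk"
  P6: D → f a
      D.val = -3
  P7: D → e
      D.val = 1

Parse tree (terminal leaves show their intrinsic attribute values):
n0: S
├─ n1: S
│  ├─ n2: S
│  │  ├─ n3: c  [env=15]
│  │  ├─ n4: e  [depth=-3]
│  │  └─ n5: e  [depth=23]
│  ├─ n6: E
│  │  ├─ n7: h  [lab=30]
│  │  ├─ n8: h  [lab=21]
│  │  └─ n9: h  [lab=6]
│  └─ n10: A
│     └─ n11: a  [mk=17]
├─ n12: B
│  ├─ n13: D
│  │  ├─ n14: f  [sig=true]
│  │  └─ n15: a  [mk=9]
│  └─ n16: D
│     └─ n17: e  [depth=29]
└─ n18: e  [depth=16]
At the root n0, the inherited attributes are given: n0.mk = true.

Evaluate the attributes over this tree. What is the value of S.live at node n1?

1. n0.mk = true  [given at root]
2. n1.mk = false  [not S₀.mk]
3. n2.mk = true  [not S₀.mk]
4. n3.env = 15  [terminal]
5. n4.depth = -3  [terminal]
6. n5.depth = 23  [terminal]
7. n2.fin = true  [e₀.depth > -4]
8. n2.live = 15  [e₀.depth + e₁.depth - 5]
9. n6.lim = true  [S₀.mk or S₁.fin]
10. n6.fin = 12  [S₁.live * -2 + 42]
11. n7.lab = 30  [terminal]
12. n8.lab = 21  [terminal]
13. n9.lab = 6  [terminal]
14. n6.hot = false  [h₂.lab > 6]
15. n6.pre = 24  [h₀.lab - 6]
16. n10.live = false  [S₀.mk == true]
17. n10.env = 8  [8]
18. n10.cnt = true  [E.pre > 23]
19. n11.mk = 17  [terminal]
20. n10.fin = 27  [(if A.live then a.mk else A.env) + 19]
21. n1.fin = false  [E.pre > 24]
22. n1.live = -1  [A.fin - 28]
23. n12.sig = -7  [-7]
24. n13.hot = 6  [6]
25. n13.off = 21  [21]
26. n14.sig = true  [terminal]
27. n15.mk = 9  [terminal]
28. n13.val = -3  [-3]
29. n16.hot = 17  [B.sig + 24]
30. n16.off = -9  [D₀.val - 6]
31. n17.depth = 29  [terminal]
32. n16.val = 1  [1]
33. n12.pre = "uk"  ["uk"]
34. n18.depth = 16  [terminal]
35. n0.fin = true  [true]
36. n0.live = 15  [len(B.pre) + 13]

-1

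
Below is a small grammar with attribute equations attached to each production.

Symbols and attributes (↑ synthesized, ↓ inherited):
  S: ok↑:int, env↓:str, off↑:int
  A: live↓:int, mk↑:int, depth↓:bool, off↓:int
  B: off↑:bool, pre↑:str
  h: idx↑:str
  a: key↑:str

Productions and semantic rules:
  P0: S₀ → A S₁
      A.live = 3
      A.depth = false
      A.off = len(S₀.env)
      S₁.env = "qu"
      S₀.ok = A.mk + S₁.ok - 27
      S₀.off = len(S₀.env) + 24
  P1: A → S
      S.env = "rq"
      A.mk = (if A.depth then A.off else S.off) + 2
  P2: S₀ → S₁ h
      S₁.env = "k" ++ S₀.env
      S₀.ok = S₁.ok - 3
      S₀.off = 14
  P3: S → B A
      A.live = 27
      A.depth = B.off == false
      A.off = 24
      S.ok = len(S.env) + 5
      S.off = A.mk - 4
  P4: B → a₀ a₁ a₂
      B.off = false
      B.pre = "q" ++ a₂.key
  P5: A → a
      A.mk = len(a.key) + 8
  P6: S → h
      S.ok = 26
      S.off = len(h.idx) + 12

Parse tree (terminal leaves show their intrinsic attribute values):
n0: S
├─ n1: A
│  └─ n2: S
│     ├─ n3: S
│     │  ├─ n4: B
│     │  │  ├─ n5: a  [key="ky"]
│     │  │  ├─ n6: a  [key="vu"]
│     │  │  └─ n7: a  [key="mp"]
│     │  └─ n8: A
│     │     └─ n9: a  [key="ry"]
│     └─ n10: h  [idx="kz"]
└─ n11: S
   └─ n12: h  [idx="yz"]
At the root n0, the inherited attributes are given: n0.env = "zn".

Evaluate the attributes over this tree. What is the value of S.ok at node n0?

1. n0.env = "zn"  [given at root]
2. n1.live = 3  [3]
3. n1.depth = false  [false]
4. n1.off = 2  [len(S₀.env)]
5. n2.env = "rq"  ["rq"]
6. n3.env = "krq"  ["k" ++ S₀.env]
7. n5.key = "ky"  [terminal]
8. n6.key = "vu"  [terminal]
9. n7.key = "mp"  [terminal]
10. n4.off = false  [false]
11. n4.pre = "qmp"  ["q" ++ a₂.key]
12. n8.live = 27  [27]
13. n8.depth = true  [B.off == false]
14. n8.off = 24  [24]
15. n9.key = "ry"  [terminal]
16. n8.mk = 10  [len(a.key) + 8]
17. n3.ok = 8  [len(S.env) + 5]
18. n3.off = 6  [A.mk - 4]
19. n10.idx = "kz"  [terminal]
20. n2.ok = 5  [S₁.ok - 3]
21. n2.off = 14  [14]
22. n1.mk = 16  [(if A.depth then A.off else S.off) + 2]
23. n11.env = "qu"  ["qu"]
24. n12.idx = "yz"  [terminal]
25. n11.ok = 26  [26]
26. n11.off = 14  [len(h.idx) + 12]
27. n0.ok = 15  [A.mk + S₁.ok - 27]
28. n0.off = 26  [len(S₀.env) + 24]

15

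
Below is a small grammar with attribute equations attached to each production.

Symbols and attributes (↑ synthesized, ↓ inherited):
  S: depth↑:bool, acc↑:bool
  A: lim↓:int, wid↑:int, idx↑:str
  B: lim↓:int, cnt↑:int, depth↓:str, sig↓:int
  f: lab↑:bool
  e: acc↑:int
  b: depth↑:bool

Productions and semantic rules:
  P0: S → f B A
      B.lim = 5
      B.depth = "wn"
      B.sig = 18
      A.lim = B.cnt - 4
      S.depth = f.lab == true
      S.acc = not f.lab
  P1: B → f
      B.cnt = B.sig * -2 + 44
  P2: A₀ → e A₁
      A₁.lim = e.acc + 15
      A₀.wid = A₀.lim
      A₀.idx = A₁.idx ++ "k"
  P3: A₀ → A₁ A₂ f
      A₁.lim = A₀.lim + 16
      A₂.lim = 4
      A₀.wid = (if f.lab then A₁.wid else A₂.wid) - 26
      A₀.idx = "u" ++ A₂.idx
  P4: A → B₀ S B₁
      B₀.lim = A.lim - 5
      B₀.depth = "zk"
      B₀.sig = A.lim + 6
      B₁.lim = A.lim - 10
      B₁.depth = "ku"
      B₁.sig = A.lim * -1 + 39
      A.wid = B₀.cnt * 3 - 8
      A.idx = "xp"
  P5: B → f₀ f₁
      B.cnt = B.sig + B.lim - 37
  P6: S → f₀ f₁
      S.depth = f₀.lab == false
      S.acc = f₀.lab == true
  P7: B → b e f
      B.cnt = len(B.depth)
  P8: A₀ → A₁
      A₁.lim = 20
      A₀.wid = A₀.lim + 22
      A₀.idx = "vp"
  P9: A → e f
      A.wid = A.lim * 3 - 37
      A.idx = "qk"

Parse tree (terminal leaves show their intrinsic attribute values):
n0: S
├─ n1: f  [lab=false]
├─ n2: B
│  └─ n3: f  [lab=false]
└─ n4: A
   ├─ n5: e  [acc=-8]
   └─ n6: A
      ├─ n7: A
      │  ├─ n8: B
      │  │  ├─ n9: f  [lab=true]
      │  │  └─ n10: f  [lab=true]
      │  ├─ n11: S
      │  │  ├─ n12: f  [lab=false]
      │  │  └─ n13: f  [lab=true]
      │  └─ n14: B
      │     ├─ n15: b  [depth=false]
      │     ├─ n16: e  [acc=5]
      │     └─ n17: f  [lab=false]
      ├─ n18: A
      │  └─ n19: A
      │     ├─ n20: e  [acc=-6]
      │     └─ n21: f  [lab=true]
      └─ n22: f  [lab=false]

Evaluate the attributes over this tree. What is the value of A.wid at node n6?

0

1. n1.lab = false  [terminal]
2. n2.lim = 5  [5]
3. n2.depth = "wn"  ["wn"]
4. n2.sig = 18  [18]
5. n3.lab = false  [terminal]
6. n2.cnt = 8  [B.sig * -2 + 44]
7. n4.lim = 4  [B.cnt - 4]
8. n5.acc = -8  [terminal]
9. n6.lim = 7  [e.acc + 15]
10. n7.lim = 23  [A₀.lim + 16]
11. n8.lim = 18  [A.lim - 5]
12. n8.depth = "zk"  ["zk"]
13. n8.sig = 29  [A.lim + 6]
14. n9.lab = true  [terminal]
15. n10.lab = true  [terminal]
16. n8.cnt = 10  [B.sig + B.lim - 37]
17. n12.lab = false  [terminal]
18. n13.lab = true  [terminal]
19. n11.depth = true  [f₀.lab == false]
20. n11.acc = false  [f₀.lab == true]
21. n14.lim = 13  [A.lim - 10]
22. n14.depth = "ku"  ["ku"]
23. n14.sig = 16  [A.lim * -1 + 39]
24. n15.depth = false  [terminal]
25. n16.acc = 5  [terminal]
26. n17.lab = false  [terminal]
27. n14.cnt = 2  [len(B.depth)]
28. n7.wid = 22  [B₀.cnt * 3 - 8]
29. n7.idx = "xp"  ["xp"]
30. n18.lim = 4  [4]
31. n19.lim = 20  [20]
32. n20.acc = -6  [terminal]
33. n21.lab = true  [terminal]
34. n19.wid = 23  [A.lim * 3 - 37]
35. n19.idx = "qk"  ["qk"]
36. n18.wid = 26  [A₀.lim + 22]
37. n18.idx = "vp"  ["vp"]
38. n22.lab = false  [terminal]
39. n6.wid = 0  [(if f.lab then A₁.wid else A₂.wid) - 26]
40. n6.idx = "uvp"  ["u" ++ A₂.idx]
41. n4.wid = 4  [A₀.lim]
42. n4.idx = "uvpk"  [A₁.idx ++ "k"]
43. n0.depth = false  [f.lab == true]
44. n0.acc = true  [not f.lab]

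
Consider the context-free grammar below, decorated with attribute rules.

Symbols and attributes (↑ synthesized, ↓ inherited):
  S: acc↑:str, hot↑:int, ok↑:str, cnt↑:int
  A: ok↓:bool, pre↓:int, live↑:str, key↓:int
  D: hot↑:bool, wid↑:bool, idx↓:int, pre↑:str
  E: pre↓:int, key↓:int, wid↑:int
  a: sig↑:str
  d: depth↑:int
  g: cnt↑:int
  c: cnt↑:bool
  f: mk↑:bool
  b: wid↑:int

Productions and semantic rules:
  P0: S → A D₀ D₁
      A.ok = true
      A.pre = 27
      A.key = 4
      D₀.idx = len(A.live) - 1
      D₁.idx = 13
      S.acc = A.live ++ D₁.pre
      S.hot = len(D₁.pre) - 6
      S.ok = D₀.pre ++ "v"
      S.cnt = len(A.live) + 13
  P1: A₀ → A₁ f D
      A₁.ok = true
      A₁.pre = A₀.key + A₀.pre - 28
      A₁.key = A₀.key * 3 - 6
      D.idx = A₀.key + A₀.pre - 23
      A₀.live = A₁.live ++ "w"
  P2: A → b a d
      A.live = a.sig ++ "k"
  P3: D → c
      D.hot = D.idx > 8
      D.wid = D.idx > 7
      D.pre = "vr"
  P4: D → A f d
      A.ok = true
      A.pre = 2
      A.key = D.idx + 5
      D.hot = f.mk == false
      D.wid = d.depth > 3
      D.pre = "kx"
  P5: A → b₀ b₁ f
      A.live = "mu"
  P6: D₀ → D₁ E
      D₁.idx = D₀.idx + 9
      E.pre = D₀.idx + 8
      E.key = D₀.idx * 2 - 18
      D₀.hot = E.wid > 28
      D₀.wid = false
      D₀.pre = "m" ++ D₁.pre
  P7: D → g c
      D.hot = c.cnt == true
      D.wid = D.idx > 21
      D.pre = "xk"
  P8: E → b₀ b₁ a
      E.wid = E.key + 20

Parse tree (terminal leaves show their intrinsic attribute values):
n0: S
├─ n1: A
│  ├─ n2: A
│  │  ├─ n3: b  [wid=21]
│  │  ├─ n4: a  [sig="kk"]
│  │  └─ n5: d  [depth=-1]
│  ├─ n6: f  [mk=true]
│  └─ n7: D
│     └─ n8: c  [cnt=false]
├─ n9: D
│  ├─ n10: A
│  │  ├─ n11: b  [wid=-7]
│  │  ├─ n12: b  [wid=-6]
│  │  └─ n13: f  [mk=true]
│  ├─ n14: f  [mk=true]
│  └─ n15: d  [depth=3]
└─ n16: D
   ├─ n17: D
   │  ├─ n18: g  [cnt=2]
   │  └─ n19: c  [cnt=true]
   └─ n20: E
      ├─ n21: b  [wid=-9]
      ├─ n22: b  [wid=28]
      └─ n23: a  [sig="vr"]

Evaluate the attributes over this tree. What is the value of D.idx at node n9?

1. n1.ok = true  [true]
2. n1.pre = 27  [27]
3. n1.key = 4  [4]
4. n2.ok = true  [true]
5. n2.pre = 3  [A₀.key + A₀.pre - 28]
6. n2.key = 6  [A₀.key * 3 - 6]
7. n3.wid = 21  [terminal]
8. n4.sig = "kk"  [terminal]
9. n5.depth = -1  [terminal]
10. n2.live = "kkk"  [a.sig ++ "k"]
11. n6.mk = true  [terminal]
12. n7.idx = 8  [A₀.key + A₀.pre - 23]
13. n8.cnt = false  [terminal]
14. n7.hot = false  [D.idx > 8]
15. n7.wid = true  [D.idx > 7]
16. n7.pre = "vr"  ["vr"]
17. n1.live = "kkkw"  [A₁.live ++ "w"]
18. n9.idx = 3  [len(A.live) - 1]
19. n10.ok = true  [true]
20. n10.pre = 2  [2]
21. n10.key = 8  [D.idx + 5]
22. n11.wid = -7  [terminal]
23. n12.wid = -6  [terminal]
24. n13.mk = true  [terminal]
25. n10.live = "mu"  ["mu"]
26. n14.mk = true  [terminal]
27. n15.depth = 3  [terminal]
28. n9.hot = false  [f.mk == false]
29. n9.wid = false  [d.depth > 3]
30. n9.pre = "kx"  ["kx"]
31. n16.idx = 13  [13]
32. n17.idx = 22  [D₀.idx + 9]
33. n18.cnt = 2  [terminal]
34. n19.cnt = true  [terminal]
35. n17.hot = true  [c.cnt == true]
36. n17.wid = true  [D.idx > 21]
37. n17.pre = "xk"  ["xk"]
38. n20.pre = 21  [D₀.idx + 8]
39. n20.key = 8  [D₀.idx * 2 - 18]
40. n21.wid = -9  [terminal]
41. n22.wid = 28  [terminal]
42. n23.sig = "vr"  [terminal]
43. n20.wid = 28  [E.key + 20]
44. n16.hot = false  [E.wid > 28]
45. n16.wid = false  [false]
46. n16.pre = "mxk"  ["m" ++ D₁.pre]
47. n0.acc = "kkkwmxk"  [A.live ++ D₁.pre]
48. n0.hot = -3  [len(D₁.pre) - 6]
49. n0.ok = "kxv"  [D₀.pre ++ "v"]
50. n0.cnt = 17  [len(A.live) + 13]

3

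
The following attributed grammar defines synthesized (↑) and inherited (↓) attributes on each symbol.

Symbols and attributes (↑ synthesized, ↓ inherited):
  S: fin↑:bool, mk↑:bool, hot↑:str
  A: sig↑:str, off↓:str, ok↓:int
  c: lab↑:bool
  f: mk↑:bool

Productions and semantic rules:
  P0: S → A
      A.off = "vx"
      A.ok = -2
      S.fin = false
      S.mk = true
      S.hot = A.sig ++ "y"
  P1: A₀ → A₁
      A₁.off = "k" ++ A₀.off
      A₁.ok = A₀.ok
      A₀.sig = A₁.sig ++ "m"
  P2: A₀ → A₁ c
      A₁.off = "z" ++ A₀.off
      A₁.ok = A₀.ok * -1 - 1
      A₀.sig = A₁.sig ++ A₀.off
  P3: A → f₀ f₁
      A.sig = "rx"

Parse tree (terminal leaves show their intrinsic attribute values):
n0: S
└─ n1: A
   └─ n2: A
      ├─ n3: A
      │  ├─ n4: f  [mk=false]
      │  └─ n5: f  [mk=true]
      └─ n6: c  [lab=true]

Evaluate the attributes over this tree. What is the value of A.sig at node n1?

"rxkvxm"

1. n1.off = "vx"  ["vx"]
2. n1.ok = -2  [-2]
3. n2.off = "kvx"  ["k" ++ A₀.off]
4. n2.ok = -2  [A₀.ok]
5. n3.off = "zkvx"  ["z" ++ A₀.off]
6. n3.ok = 1  [A₀.ok * -1 - 1]
7. n4.mk = false  [terminal]
8. n5.mk = true  [terminal]
9. n3.sig = "rx"  ["rx"]
10. n6.lab = true  [terminal]
11. n2.sig = "rxkvx"  [A₁.sig ++ A₀.off]
12. n1.sig = "rxkvxm"  [A₁.sig ++ "m"]
13. n0.fin = false  [false]
14. n0.mk = true  [true]
15. n0.hot = "rxkvxmy"  [A.sig ++ "y"]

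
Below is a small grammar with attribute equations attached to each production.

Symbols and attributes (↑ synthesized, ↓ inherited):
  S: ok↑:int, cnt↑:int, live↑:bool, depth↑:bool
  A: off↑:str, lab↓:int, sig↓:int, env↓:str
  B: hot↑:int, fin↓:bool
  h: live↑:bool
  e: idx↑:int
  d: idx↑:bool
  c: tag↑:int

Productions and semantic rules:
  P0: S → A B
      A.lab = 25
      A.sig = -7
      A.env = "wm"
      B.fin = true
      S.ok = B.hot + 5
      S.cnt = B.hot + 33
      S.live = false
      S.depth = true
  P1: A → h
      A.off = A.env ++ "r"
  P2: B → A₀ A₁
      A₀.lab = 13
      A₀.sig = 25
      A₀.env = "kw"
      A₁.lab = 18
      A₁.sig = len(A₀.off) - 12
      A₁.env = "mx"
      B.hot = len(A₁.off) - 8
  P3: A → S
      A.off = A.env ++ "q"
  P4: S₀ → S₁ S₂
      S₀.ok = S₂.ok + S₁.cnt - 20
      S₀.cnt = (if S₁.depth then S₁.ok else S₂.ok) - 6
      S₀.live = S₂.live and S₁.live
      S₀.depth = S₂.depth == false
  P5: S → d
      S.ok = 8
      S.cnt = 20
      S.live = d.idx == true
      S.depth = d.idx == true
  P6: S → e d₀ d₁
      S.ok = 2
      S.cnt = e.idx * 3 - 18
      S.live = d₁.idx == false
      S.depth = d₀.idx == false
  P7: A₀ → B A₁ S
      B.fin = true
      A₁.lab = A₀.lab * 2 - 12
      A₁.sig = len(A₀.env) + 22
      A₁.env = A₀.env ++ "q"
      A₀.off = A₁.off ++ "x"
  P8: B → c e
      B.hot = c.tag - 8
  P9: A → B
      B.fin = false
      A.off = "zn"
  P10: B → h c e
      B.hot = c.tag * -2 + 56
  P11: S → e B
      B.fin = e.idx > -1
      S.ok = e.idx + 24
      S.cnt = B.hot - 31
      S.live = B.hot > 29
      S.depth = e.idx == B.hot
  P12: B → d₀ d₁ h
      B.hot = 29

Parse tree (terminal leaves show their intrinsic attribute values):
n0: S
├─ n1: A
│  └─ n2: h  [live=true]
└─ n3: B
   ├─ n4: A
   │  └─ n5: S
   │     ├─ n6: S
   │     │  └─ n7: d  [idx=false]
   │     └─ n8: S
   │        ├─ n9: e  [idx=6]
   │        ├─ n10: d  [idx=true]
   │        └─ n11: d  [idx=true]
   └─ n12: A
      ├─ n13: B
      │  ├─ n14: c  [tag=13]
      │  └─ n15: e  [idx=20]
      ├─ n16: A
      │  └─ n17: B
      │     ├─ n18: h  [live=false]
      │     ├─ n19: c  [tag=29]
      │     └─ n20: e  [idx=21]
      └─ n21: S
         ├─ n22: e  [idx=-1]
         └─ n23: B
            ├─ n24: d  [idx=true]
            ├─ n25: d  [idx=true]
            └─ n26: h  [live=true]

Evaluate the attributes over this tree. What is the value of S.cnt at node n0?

28

1. n1.lab = 25  [25]
2. n1.sig = -7  [-7]
3. n1.env = "wm"  ["wm"]
4. n2.live = true  [terminal]
5. n1.off = "wmr"  [A.env ++ "r"]
6. n3.fin = true  [true]
7. n4.lab = 13  [13]
8. n4.sig = 25  [25]
9. n4.env = "kw"  ["kw"]
10. n7.idx = false  [terminal]
11. n6.ok = 8  [8]
12. n6.cnt = 20  [20]
13. n6.live = false  [d.idx == true]
14. n6.depth = false  [d.idx == true]
15. n9.idx = 6  [terminal]
16. n10.idx = true  [terminal]
17. n11.idx = true  [terminal]
18. n8.ok = 2  [2]
19. n8.cnt = 0  [e.idx * 3 - 18]
20. n8.live = false  [d₁.idx == false]
21. n8.depth = false  [d₀.idx == false]
22. n5.ok = 2  [S₂.ok + S₁.cnt - 20]
23. n5.cnt = -4  [(if S₁.depth then S₁.ok else S₂.ok) - 6]
24. n5.live = false  [S₂.live and S₁.live]
25. n5.depth = true  [S₂.depth == false]
26. n4.off = "kwq"  [A.env ++ "q"]
27. n12.lab = 18  [18]
28. n12.sig = -9  [len(A₀.off) - 12]
29. n12.env = "mx"  ["mx"]
30. n13.fin = true  [true]
31. n14.tag = 13  [terminal]
32. n15.idx = 20  [terminal]
33. n13.hot = 5  [c.tag - 8]
34. n16.lab = 24  [A₀.lab * 2 - 12]
35. n16.sig = 24  [len(A₀.env) + 22]
36. n16.env = "mxq"  [A₀.env ++ "q"]
37. n17.fin = false  [false]
38. n18.live = false  [terminal]
39. n19.tag = 29  [terminal]
40. n20.idx = 21  [terminal]
41. n17.hot = -2  [c.tag * -2 + 56]
42. n16.off = "zn"  ["zn"]
43. n22.idx = -1  [terminal]
44. n23.fin = false  [e.idx > -1]
45. n24.idx = true  [terminal]
46. n25.idx = true  [terminal]
47. n26.live = true  [terminal]
48. n23.hot = 29  [29]
49. n21.ok = 23  [e.idx + 24]
50. n21.cnt = -2  [B.hot - 31]
51. n21.live = false  [B.hot > 29]
52. n21.depth = false  [e.idx == B.hot]
53. n12.off = "znx"  [A₁.off ++ "x"]
54. n3.hot = -5  [len(A₁.off) - 8]
55. n0.ok = 0  [B.hot + 5]
56. n0.cnt = 28  [B.hot + 33]
57. n0.live = false  [false]
58. n0.depth = true  [true]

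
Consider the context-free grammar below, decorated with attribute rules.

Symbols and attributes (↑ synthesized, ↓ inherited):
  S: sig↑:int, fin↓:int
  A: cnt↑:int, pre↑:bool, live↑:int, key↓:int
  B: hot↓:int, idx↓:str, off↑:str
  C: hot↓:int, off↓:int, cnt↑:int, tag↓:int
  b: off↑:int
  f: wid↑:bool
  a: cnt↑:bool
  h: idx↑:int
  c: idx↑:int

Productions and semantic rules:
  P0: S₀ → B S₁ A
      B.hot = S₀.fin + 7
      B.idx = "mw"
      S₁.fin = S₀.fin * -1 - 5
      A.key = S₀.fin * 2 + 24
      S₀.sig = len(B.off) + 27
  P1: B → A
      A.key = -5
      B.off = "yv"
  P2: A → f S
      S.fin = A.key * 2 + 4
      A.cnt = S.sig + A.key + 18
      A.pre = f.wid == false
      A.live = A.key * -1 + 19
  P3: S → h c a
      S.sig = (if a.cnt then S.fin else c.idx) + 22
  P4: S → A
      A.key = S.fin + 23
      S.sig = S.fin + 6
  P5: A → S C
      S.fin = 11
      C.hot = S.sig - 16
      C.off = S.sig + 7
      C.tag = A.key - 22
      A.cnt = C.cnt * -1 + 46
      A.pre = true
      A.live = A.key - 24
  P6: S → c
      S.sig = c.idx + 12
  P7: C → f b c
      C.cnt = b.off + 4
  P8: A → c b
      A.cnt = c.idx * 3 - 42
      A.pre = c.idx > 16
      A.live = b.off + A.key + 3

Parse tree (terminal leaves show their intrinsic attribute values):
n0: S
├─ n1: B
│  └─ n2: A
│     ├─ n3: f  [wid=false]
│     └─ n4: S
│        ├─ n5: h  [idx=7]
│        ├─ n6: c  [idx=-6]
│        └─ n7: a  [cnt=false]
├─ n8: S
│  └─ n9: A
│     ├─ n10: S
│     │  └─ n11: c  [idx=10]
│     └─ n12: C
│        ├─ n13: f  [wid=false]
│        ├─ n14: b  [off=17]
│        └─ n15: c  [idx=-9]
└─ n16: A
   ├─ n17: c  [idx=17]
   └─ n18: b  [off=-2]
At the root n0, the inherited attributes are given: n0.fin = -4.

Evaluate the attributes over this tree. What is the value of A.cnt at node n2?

1. n0.fin = -4  [given at root]
2. n1.hot = 3  [S₀.fin + 7]
3. n1.idx = "mw"  ["mw"]
4. n2.key = -5  [-5]
5. n3.wid = false  [terminal]
6. n4.fin = -6  [A.key * 2 + 4]
7. n5.idx = 7  [terminal]
8. n6.idx = -6  [terminal]
9. n7.cnt = false  [terminal]
10. n4.sig = 16  [(if a.cnt then S.fin else c.idx) + 22]
11. n2.cnt = 29  [S.sig + A.key + 18]
12. n2.pre = true  [f.wid == false]
13. n2.live = 24  [A.key * -1 + 19]
14. n1.off = "yv"  ["yv"]
15. n8.fin = -1  [S₀.fin * -1 - 5]
16. n9.key = 22  [S.fin + 23]
17. n10.fin = 11  [11]
18. n11.idx = 10  [terminal]
19. n10.sig = 22  [c.idx + 12]
20. n12.hot = 6  [S.sig - 16]
21. n12.off = 29  [S.sig + 7]
22. n12.tag = 0  [A.key - 22]
23. n13.wid = false  [terminal]
24. n14.off = 17  [terminal]
25. n15.idx = -9  [terminal]
26. n12.cnt = 21  [b.off + 4]
27. n9.cnt = 25  [C.cnt * -1 + 46]
28. n9.pre = true  [true]
29. n9.live = -2  [A.key - 24]
30. n8.sig = 5  [S.fin + 6]
31. n16.key = 16  [S₀.fin * 2 + 24]
32. n17.idx = 17  [terminal]
33. n18.off = -2  [terminal]
34. n16.cnt = 9  [c.idx * 3 - 42]
35. n16.pre = true  [c.idx > 16]
36. n16.live = 17  [b.off + A.key + 3]
37. n0.sig = 29  [len(B.off) + 27]

29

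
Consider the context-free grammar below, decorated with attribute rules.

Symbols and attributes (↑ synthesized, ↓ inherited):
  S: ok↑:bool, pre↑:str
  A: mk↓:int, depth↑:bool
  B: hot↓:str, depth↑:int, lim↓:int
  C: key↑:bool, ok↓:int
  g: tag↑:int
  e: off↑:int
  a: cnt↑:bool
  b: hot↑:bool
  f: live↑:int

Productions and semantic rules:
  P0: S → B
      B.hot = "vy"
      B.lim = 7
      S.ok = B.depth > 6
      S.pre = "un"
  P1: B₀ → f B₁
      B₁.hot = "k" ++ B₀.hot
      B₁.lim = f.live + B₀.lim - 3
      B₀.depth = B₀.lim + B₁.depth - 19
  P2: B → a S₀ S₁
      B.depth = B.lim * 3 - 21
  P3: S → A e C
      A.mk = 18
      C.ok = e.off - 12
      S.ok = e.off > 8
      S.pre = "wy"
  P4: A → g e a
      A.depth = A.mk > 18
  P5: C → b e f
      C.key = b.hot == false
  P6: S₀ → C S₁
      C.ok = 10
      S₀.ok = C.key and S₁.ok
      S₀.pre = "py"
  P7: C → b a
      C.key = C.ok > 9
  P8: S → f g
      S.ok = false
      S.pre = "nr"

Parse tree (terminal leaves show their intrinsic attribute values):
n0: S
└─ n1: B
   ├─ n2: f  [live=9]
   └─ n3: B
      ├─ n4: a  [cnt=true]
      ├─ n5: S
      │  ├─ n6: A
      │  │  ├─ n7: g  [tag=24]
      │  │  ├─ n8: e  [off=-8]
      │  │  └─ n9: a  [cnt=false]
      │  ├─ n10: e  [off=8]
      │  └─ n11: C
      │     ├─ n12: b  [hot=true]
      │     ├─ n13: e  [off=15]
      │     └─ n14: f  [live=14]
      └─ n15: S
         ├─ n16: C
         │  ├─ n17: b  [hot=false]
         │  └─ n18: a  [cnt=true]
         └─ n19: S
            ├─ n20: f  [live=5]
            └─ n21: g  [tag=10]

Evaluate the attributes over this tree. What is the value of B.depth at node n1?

6

1. n1.hot = "vy"  ["vy"]
2. n1.lim = 7  [7]
3. n2.live = 9  [terminal]
4. n3.hot = "kvy"  ["k" ++ B₀.hot]
5. n3.lim = 13  [f.live + B₀.lim - 3]
6. n4.cnt = true  [terminal]
7. n6.mk = 18  [18]
8. n7.tag = 24  [terminal]
9. n8.off = -8  [terminal]
10. n9.cnt = false  [terminal]
11. n6.depth = false  [A.mk > 18]
12. n10.off = 8  [terminal]
13. n11.ok = -4  [e.off - 12]
14. n12.hot = true  [terminal]
15. n13.off = 15  [terminal]
16. n14.live = 14  [terminal]
17. n11.key = false  [b.hot == false]
18. n5.ok = false  [e.off > 8]
19. n5.pre = "wy"  ["wy"]
20. n16.ok = 10  [10]
21. n17.hot = false  [terminal]
22. n18.cnt = true  [terminal]
23. n16.key = true  [C.ok > 9]
24. n20.live = 5  [terminal]
25. n21.tag = 10  [terminal]
26. n19.ok = false  [false]
27. n19.pre = "nr"  ["nr"]
28. n15.ok = false  [C.key and S₁.ok]
29. n15.pre = "py"  ["py"]
30. n3.depth = 18  [B.lim * 3 - 21]
31. n1.depth = 6  [B₀.lim + B₁.depth - 19]
32. n0.ok = false  [B.depth > 6]
33. n0.pre = "un"  ["un"]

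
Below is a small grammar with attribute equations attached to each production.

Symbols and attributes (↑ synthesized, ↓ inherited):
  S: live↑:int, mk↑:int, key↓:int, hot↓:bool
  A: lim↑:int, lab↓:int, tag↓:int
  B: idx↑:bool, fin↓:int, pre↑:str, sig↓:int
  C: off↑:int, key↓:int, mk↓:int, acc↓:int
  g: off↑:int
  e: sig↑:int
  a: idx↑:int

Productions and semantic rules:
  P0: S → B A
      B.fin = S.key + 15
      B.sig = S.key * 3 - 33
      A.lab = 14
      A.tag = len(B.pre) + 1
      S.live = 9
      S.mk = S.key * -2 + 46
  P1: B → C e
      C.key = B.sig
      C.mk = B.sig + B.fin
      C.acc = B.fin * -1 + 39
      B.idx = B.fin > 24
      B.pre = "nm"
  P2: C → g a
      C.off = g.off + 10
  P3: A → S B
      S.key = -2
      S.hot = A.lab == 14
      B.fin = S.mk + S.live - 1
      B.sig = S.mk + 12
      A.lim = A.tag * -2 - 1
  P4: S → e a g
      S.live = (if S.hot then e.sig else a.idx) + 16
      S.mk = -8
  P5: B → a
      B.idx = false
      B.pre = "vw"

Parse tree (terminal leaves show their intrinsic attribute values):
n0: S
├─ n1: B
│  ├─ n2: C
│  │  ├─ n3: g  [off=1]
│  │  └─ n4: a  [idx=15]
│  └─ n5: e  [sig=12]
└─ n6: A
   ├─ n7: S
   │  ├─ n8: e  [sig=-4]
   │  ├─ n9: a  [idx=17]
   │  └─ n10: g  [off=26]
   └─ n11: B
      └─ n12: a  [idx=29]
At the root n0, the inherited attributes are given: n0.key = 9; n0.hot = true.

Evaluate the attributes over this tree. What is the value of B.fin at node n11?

3

1. n0.key = 9  [given at root]
2. n0.hot = true  [given at root]
3. n1.fin = 24  [S.key + 15]
4. n1.sig = -6  [S.key * 3 - 33]
5. n2.key = -6  [B.sig]
6. n2.mk = 18  [B.sig + B.fin]
7. n2.acc = 15  [B.fin * -1 + 39]
8. n3.off = 1  [terminal]
9. n4.idx = 15  [terminal]
10. n2.off = 11  [g.off + 10]
11. n5.sig = 12  [terminal]
12. n1.idx = false  [B.fin > 24]
13. n1.pre = "nm"  ["nm"]
14. n6.lab = 14  [14]
15. n6.tag = 3  [len(B.pre) + 1]
16. n7.key = -2  [-2]
17. n7.hot = true  [A.lab == 14]
18. n8.sig = -4  [terminal]
19. n9.idx = 17  [terminal]
20. n10.off = 26  [terminal]
21. n7.live = 12  [(if S.hot then e.sig else a.idx) + 16]
22. n7.mk = -8  [-8]
23. n11.fin = 3  [S.mk + S.live - 1]
24. n11.sig = 4  [S.mk + 12]
25. n12.idx = 29  [terminal]
26. n11.idx = false  [false]
27. n11.pre = "vw"  ["vw"]
28. n6.lim = -7  [A.tag * -2 - 1]
29. n0.live = 9  [9]
30. n0.mk = 28  [S.key * -2 + 46]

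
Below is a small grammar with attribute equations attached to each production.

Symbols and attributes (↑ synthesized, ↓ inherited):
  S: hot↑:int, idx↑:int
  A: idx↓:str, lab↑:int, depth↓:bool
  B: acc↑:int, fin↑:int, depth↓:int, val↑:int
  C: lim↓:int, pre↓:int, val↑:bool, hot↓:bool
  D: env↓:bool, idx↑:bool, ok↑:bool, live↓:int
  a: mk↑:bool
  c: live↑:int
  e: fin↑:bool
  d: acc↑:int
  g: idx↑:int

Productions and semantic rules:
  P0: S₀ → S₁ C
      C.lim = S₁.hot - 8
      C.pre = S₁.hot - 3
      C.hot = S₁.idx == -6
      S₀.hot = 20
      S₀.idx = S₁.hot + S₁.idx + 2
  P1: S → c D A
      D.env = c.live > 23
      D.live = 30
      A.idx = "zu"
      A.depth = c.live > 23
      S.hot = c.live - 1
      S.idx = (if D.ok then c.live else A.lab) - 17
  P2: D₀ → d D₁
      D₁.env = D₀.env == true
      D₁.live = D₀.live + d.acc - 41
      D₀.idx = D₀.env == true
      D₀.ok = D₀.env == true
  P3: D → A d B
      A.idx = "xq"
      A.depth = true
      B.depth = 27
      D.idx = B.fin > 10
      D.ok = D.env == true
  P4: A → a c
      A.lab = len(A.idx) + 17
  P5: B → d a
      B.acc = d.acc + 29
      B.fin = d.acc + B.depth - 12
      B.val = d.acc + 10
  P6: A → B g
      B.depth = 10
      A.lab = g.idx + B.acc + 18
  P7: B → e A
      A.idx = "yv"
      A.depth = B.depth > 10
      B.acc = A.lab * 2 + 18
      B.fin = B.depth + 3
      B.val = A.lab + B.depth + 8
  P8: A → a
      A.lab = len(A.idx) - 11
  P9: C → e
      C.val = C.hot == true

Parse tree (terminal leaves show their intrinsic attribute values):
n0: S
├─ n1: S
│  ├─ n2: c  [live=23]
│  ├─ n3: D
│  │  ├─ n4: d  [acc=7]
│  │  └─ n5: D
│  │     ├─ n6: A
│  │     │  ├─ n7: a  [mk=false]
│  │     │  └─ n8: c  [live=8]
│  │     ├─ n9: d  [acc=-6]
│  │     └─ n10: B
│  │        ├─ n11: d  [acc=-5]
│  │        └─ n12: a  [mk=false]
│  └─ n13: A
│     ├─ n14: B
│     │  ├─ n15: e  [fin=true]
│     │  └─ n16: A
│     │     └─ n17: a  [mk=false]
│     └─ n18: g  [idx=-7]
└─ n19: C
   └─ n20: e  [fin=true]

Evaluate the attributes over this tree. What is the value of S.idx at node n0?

18

1. n2.live = 23  [terminal]
2. n3.env = false  [c.live > 23]
3. n3.live = 30  [30]
4. n4.acc = 7  [terminal]
5. n5.env = false  [D₀.env == true]
6. n5.live = -4  [D₀.live + d.acc - 41]
7. n6.idx = "xq"  ["xq"]
8. n6.depth = true  [true]
9. n7.mk = false  [terminal]
10. n8.live = 8  [terminal]
11. n6.lab = 19  [len(A.idx) + 17]
12. n9.acc = -6  [terminal]
13. n10.depth = 27  [27]
14. n11.acc = -5  [terminal]
15. n12.mk = false  [terminal]
16. n10.acc = 24  [d.acc + 29]
17. n10.fin = 10  [d.acc + B.depth - 12]
18. n10.val = 5  [d.acc + 10]
19. n5.idx = false  [B.fin > 10]
20. n5.ok = false  [D.env == true]
21. n3.idx = false  [D₀.env == true]
22. n3.ok = false  [D₀.env == true]
23. n13.idx = "zu"  ["zu"]
24. n13.depth = false  [c.live > 23]
25. n14.depth = 10  [10]
26. n15.fin = true  [terminal]
27. n16.idx = "yv"  ["yv"]
28. n16.depth = false  [B.depth > 10]
29. n17.mk = false  [terminal]
30. n16.lab = -9  [len(A.idx) - 11]
31. n14.acc = 0  [A.lab * 2 + 18]
32. n14.fin = 13  [B.depth + 3]
33. n14.val = 9  [A.lab + B.depth + 8]
34. n18.idx = -7  [terminal]
35. n13.lab = 11  [g.idx + B.acc + 18]
36. n1.hot = 22  [c.live - 1]
37. n1.idx = -6  [(if D.ok then c.live else A.lab) - 17]
38. n19.lim = 14  [S₁.hot - 8]
39. n19.pre = 19  [S₁.hot - 3]
40. n19.hot = true  [S₁.idx == -6]
41. n20.fin = true  [terminal]
42. n19.val = true  [C.hot == true]
43. n0.hot = 20  [20]
44. n0.idx = 18  [S₁.hot + S₁.idx + 2]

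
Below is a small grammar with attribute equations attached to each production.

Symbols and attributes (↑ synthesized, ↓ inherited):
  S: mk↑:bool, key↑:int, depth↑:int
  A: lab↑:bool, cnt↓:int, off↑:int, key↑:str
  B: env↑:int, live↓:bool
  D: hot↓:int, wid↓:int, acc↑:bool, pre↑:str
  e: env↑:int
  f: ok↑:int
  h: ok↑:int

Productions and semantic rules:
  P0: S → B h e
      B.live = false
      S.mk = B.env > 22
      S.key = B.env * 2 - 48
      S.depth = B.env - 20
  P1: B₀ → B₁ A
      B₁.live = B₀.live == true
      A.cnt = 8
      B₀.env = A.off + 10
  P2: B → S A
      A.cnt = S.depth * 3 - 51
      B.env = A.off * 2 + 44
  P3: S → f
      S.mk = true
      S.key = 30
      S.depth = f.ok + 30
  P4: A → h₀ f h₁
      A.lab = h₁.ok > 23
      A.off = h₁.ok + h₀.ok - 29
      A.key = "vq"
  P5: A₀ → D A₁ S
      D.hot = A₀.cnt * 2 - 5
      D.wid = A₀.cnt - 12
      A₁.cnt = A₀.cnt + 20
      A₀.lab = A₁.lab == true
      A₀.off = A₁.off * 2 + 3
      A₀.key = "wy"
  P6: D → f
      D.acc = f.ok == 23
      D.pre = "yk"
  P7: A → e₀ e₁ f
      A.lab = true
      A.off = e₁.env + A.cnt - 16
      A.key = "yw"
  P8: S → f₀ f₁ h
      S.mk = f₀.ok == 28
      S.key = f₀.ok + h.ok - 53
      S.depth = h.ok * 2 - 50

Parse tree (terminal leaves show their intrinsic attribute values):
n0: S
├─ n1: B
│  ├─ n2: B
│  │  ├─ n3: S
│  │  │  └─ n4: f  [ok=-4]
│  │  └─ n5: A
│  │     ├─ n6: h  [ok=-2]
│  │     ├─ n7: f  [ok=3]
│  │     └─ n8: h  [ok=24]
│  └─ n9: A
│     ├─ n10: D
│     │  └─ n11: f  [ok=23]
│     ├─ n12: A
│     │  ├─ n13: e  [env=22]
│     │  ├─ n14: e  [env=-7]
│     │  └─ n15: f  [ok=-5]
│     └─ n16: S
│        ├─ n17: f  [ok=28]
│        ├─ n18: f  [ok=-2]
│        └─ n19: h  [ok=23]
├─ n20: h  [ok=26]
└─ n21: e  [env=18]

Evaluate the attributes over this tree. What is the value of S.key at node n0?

1. n1.live = false  [false]
2. n2.live = false  [B₀.live == true]
3. n4.ok = -4  [terminal]
4. n3.mk = true  [true]
5. n3.key = 30  [30]
6. n3.depth = 26  [f.ok + 30]
7. n5.cnt = 27  [S.depth * 3 - 51]
8. n6.ok = -2  [terminal]
9. n7.ok = 3  [terminal]
10. n8.ok = 24  [terminal]
11. n5.lab = true  [h₁.ok > 23]
12. n5.off = -7  [h₁.ok + h₀.ok - 29]
13. n5.key = "vq"  ["vq"]
14. n2.env = 30  [A.off * 2 + 44]
15. n9.cnt = 8  [8]
16. n10.hot = 11  [A₀.cnt * 2 - 5]
17. n10.wid = -4  [A₀.cnt - 12]
18. n11.ok = 23  [terminal]
19. n10.acc = true  [f.ok == 23]
20. n10.pre = "yk"  ["yk"]
21. n12.cnt = 28  [A₀.cnt + 20]
22. n13.env = 22  [terminal]
23. n14.env = -7  [terminal]
24. n15.ok = -5  [terminal]
25. n12.lab = true  [true]
26. n12.off = 5  [e₁.env + A.cnt - 16]
27. n12.key = "yw"  ["yw"]
28. n17.ok = 28  [terminal]
29. n18.ok = -2  [terminal]
30. n19.ok = 23  [terminal]
31. n16.mk = true  [f₀.ok == 28]
32. n16.key = -2  [f₀.ok + h.ok - 53]
33. n16.depth = -4  [h.ok * 2 - 50]
34. n9.lab = true  [A₁.lab == true]
35. n9.off = 13  [A₁.off * 2 + 3]
36. n9.key = "wy"  ["wy"]
37. n1.env = 23  [A.off + 10]
38. n20.ok = 26  [terminal]
39. n21.env = 18  [terminal]
40. n0.mk = true  [B.env > 22]
41. n0.key = -2  [B.env * 2 - 48]
42. n0.depth = 3  [B.env - 20]

-2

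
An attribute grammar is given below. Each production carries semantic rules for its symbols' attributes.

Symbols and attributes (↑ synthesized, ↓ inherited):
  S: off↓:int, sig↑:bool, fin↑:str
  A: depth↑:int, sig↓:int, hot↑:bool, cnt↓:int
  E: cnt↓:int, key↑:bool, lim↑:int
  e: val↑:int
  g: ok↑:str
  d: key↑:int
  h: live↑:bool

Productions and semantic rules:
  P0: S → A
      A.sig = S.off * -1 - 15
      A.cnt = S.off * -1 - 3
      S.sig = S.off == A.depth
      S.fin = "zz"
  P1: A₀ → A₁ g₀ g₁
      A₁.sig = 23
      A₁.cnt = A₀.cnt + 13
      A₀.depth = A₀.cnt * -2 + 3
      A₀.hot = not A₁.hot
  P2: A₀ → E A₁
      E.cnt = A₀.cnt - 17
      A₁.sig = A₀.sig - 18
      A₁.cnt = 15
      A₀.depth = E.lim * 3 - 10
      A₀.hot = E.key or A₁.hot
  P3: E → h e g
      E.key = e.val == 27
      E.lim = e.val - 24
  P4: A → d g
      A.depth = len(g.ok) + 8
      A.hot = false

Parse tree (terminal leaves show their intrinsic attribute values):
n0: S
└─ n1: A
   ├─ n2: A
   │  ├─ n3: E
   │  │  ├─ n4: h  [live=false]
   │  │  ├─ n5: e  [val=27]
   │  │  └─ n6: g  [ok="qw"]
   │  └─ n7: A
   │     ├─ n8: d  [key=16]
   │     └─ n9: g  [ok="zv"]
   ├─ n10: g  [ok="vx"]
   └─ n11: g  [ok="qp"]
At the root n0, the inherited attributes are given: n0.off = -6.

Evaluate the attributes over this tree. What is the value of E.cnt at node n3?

-1

1. n0.off = -6  [given at root]
2. n1.sig = -9  [S.off * -1 - 15]
3. n1.cnt = 3  [S.off * -1 - 3]
4. n2.sig = 23  [23]
5. n2.cnt = 16  [A₀.cnt + 13]
6. n3.cnt = -1  [A₀.cnt - 17]
7. n4.live = false  [terminal]
8. n5.val = 27  [terminal]
9. n6.ok = "qw"  [terminal]
10. n3.key = true  [e.val == 27]
11. n3.lim = 3  [e.val - 24]
12. n7.sig = 5  [A₀.sig - 18]
13. n7.cnt = 15  [15]
14. n8.key = 16  [terminal]
15. n9.ok = "zv"  [terminal]
16. n7.depth = 10  [len(g.ok) + 8]
17. n7.hot = false  [false]
18. n2.depth = -1  [E.lim * 3 - 10]
19. n2.hot = true  [E.key or A₁.hot]
20. n10.ok = "vx"  [terminal]
21. n11.ok = "qp"  [terminal]
22. n1.depth = -3  [A₀.cnt * -2 + 3]
23. n1.hot = false  [not A₁.hot]
24. n0.sig = false  [S.off == A.depth]
25. n0.fin = "zz"  ["zz"]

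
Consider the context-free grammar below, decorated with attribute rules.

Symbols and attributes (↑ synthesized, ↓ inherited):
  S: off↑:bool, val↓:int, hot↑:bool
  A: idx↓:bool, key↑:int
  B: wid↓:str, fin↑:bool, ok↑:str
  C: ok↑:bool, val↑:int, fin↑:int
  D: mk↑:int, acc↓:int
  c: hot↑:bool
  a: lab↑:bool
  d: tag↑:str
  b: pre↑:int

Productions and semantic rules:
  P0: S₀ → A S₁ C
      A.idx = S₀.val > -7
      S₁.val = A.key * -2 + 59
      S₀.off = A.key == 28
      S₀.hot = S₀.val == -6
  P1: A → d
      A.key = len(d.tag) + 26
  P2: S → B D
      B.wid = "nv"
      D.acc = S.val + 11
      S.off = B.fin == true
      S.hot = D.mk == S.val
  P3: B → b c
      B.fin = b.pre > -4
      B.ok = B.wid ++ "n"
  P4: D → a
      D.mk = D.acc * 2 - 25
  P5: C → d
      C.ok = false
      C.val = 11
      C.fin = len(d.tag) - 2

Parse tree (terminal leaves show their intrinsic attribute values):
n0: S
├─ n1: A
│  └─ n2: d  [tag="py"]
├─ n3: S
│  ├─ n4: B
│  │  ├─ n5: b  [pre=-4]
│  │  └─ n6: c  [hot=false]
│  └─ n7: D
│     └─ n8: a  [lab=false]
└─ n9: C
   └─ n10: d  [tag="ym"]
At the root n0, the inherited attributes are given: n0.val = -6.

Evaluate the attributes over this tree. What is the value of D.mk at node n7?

3

1. n0.val = -6  [given at root]
2. n1.idx = true  [S₀.val > -7]
3. n2.tag = "py"  [terminal]
4. n1.key = 28  [len(d.tag) + 26]
5. n3.val = 3  [A.key * -2 + 59]
6. n4.wid = "nv"  ["nv"]
7. n5.pre = -4  [terminal]
8. n6.hot = false  [terminal]
9. n4.fin = false  [b.pre > -4]
10. n4.ok = "nvn"  [B.wid ++ "n"]
11. n7.acc = 14  [S.val + 11]
12. n8.lab = false  [terminal]
13. n7.mk = 3  [D.acc * 2 - 25]
14. n3.off = false  [B.fin == true]
15. n3.hot = true  [D.mk == S.val]
16. n10.tag = "ym"  [terminal]
17. n9.ok = false  [false]
18. n9.val = 11  [11]
19. n9.fin = 0  [len(d.tag) - 2]
20. n0.off = true  [A.key == 28]
21. n0.hot = true  [S₀.val == -6]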